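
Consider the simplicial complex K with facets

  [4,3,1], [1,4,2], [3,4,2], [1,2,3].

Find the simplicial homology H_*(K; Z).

H_0 ≅ Z,  H_1 = 0,  H_2 ≅ Z.

K has 4 vertices, 6 edges, 4 triangles.
rank ∂_0 = 0, rank ∂_1 = 3 ⇒ b_0 = 4 − 0 − 3 = 1; all invariant factors of ∂_1 are 1 so no torsion. So H_0 ≅ Z.
rank ∂_1 = 3, rank ∂_2 = 3 ⇒ b_1 = 6 − 3 − 3 = 0; all invariant factors of ∂_2 are 1 so no torsion. So H_1 ≅ 0.
rank ∂_2 = 3, rank ∂_3 = 0 ⇒ b_2 = 4 − 3 − 0 = 1. So H_2 ≅ Z.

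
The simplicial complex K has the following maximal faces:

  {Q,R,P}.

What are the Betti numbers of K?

b_0 = 1, b_1 = 0, b_2 = 0.

Take the total order P < Q < R on the vertex set. Then K (dimension 2) consists of the simplices:

  0-simplices (3): P, Q, R
  1-simplices (3): PQ, PR, QR
  2-simplices (1): PQR

giving chain groups C_0 ≅ Z^3, C_1 ≅ Z^3, C_2 ≅ Z^1.

∂_1: C_1 → C_0 is given by ∂[p,q] = [q] − [p].
The resulting 3×3 matrix has rank 2, and its Smith normal form has invariant factors (1,1).

Boundary ∂_2: C_2 → C_1 sends each 2-simplex [p,q,r] to [q,r] − [p,r] + [p,q]. For instance
  ∂PQR = QR − PR + PQ.
This gives a 3×1 integer matrix of rank 1; reducing to Smith normal form yields diagonal entries (1).

Now H_k = ker ∂_k / im ∂_{k+1}, so:

  H_0: rank C_0 − rank ∂_1 = 3 − 2 = 1, and the invariant factors of ∂_1 are all 1, so H_0 = Z.
  H_1: rank ker ∂_1 − rank ∂_2 = (3 − 2) − 1 = 0, and the invariant factors of ∂_2 are all 1, so H_1 = 0.
  H_2: rank ker ∂_2 − rank ∂_3 = (1 − 1) − 0 = 0, and there is no ∂_3, so H_2 = 0.

As a check, the Euler characteristic is 3 − 3 + 1 = 1, which agrees with 1 − 0 + 0 = 1.
(K is a triangulation of the 2-simplex.)

Hence the Betti numbers are b_0 = 1, b_1 = 0, b_2 = 0.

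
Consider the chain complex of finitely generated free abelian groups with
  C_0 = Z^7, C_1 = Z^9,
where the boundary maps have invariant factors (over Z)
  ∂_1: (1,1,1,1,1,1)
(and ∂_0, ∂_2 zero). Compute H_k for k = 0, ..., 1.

H_0: b_0 = 7 − 0 − 6 = 1; torsion from ∂_1 factors > 1: none. So H_0 ≅ Z.
H_1: b_1 = 9 − 6 − 0 = 3; torsion from ∂_2 factors > 1: none. So H_1 ≅ Z^3.

H_0 ≅ Z,  H_1 ≅ Z^3.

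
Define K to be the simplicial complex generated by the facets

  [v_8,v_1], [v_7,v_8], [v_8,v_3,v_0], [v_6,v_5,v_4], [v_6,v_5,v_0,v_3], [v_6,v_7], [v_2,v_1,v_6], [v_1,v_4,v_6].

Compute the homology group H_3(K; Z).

K has 9 vertices, 17 edges, 8 triangles, 1 3-simplex.
rank ∂_3 = 1, rank ∂_4 = 0 ⇒ b_3 = 1 − 1 − 0 = 0. So H_3 = 0.

H_3 ≅ 0.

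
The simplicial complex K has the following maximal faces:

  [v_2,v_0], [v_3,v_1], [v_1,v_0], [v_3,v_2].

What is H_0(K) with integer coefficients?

Order the vertices as v_0 < v_1 < v_2 < v_3. Listing each simplex with vertices in this order, K has dimension 1 with simplices:

  0-simplices (4): [v_0], [v_1], [v_2], [v_3]
  1-simplices (4): [v_0,v_1], [v_0,v_2], [v_1,v_3], [v_2,v_3]

Hence C_0 ≅ Z^4, C_1 ≅ Z^4.

The boundary map ∂_1: C_1 → C_0 sends each edge [p,q] (with p < q) to q − p.
This gives a 4×4 integer matrix of rank 3; reducing to Smith normal form yields diagonal entries (1,1,1).

Computing H_k = (kernel of ∂_k) / (image of ∂_{k+1}):

  H_0: rank C_0 − rank ∂_1 = 4 − 3 = 1, and the invariant factors of ∂_1 are all 1, so H_0 = Z.

(K is a triangulation of the circle S^1.)

H_0 = Z.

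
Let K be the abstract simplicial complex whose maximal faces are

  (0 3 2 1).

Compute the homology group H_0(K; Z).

Take the total order 0 < 1 < 2 < 3 on the vertex set. Then K (dimension 3) consists of the simplices:

  0-simplices (4): [0], [1], [2], [3]
  1-simplices (6): [0,1], [0,2], [0,3], [1,2], [1,3], [2,3]
  2-simplices (4): [0,1,2], [0,1,3], [0,2,3], [1,2,3]
  3-simplices (1): [0,1,2,3]

giving chain groups C_0 ≅ Z^4, C_1 ≅ Z^6, C_2 ≅ Z^4, C_3 ≅ Z^1.

∂_1: C_1 → C_0 is given by ∂[p,q] = [q] − [p].
This gives a 4×6 integer matrix of rank 3; reducing to Smith normal form yields diagonal entries (1,1,1).

The boundary map ∂_2: C_2 → C_1 maps a triangle to the signed sum of its edges. For instance
  ∂[0,1,3] = [1,3] − [0,3] + [0,1],
  ∂[0,1,2] = [1,2] − [0,2] + [0,1].
As a 6×4 matrix over Z this has rank 3, with invariant factors (1,1,1).

The boundary map ∂_3: C_3 → C_2 sends each 3-simplex σ to the alternating sum Σ_i (−1)^i (σ with its i-th vertex removed). For instance
  ∂[0,1,2,3] = [1,2,3] − [0,2,3] + [0,1,3] − [0,1,2].
As a 4×1 matrix over Z this has rank 1, with invariant factors (1).

From H_k ≅ ker(∂_k) / im(∂_{k+1}) we obtain:

  H_0: rank C_0 − rank ∂_1 = 4 − 3 = 1, and the invariant factors of ∂_1 are all 1, so H_0 = Z.

H_0 = Z.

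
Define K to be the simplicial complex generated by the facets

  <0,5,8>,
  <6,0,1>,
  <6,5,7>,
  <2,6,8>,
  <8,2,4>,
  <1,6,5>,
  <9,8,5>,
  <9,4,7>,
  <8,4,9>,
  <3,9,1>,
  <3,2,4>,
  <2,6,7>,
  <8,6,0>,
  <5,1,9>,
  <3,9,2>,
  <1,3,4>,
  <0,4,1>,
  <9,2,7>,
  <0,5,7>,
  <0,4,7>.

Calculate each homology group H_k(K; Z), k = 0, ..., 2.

Fix the vertex order 0 < 1 < 2 < 3 < 4 < 5 < 6 < 7 < 8 < 9 and write every simplex with vertices in increasing order. Then dim K = 2 and the simplices of K are:

  0-simplices (10): [0], [1], [2], [3], [4], [5], [6], [7], [8], [9]
  1-simplices (30): (30 of them)
  2-simplices (20): (20 of them)

so the chain groups are C_0 ≅ Z^10, C_1 ≅ Z^30, C_2 ≅ Z^20.

∂_1: C_1 → C_0 is given by ∂[p,q] = [q] − [p]. For instance
  ∂[0,1] = [1] − [0].
The resulting 10×30 matrix has rank 9, and its Smith normal form has invariant factors (1,1,1,1,1,1,1,1,1).

∂_2: C_2 → C_1 maps a triangle to the signed sum of its edges. For instance
  ∂[2,3,4] = [3,4] − [2,4] + [2,3],
  ∂[1,5,6] = [5,6] − [1,6] + [1,5].
The resulting 30×20 matrix has rank 20, and its Smith normal form has invariant factors (1,1,1,1,1,1,1,1,1,1,1,1,1,1,1,1,1,1,1,2).

Now H_k = ker ∂_k / im ∂_{k+1}, so:

  H_0: rank C_0 − rank ∂_1 = 10 − 9 = 1, and the invariant factors of ∂_1 are all 1, so H_0 = Z.
  H_1: rank ker ∂_1 − rank ∂_2 = (30 − 9) − 20 = 1, and ∂_2 has invariant factor 2 > 1, so H_1 = Z ⊕ Z/2.
  H_2: rank ker ∂_2 − rank ∂_3 = (20 − 20) − 0 = 0, and there is no ∂_3, so H_2 = 0.

(K is a triangulation of the Klein bottle.)

H_0 = Z,  H_1 = Z ⊕ Z/2,  H_2 = 0.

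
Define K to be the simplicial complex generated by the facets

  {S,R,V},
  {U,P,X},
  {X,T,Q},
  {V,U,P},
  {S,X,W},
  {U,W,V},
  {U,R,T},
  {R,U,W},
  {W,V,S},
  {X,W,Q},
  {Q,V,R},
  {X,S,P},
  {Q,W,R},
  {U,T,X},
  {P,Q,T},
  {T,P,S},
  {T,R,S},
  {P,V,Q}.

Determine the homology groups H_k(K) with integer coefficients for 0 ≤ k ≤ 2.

H_0 ≅ Z,  H_1 ≅ Z × Z/2,  H_2 = 0.

K has 9 vertices, 27 edges, 18 triangles.
rank ∂_0 = 0, rank ∂_1 = 8 ⇒ b_0 = 9 − 0 − 8 = 1; all invariant factors of ∂_1 are 1 so no torsion. So H_0 ≅ Z.
rank ∂_1 = 8, rank ∂_2 = 18 ⇒ b_1 = 27 − 8 − 18 = 1; ∂_2 has invariant factor(s) [2] giving torsion. So H_1 ≅ Z × Z/2.
rank ∂_2 = 18, rank ∂_3 = 0 ⇒ b_2 = 18 − 18 − 0 = 0. So H_2 ≅ 0.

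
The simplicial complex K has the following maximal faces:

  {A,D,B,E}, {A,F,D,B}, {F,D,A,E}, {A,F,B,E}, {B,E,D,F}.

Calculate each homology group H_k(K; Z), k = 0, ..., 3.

H_0 ≅ Z,  H_1 = 0,  H_2 = 0,  H_3 ≅ Z.

Fix the vertex order A < B < D < E < F and write every simplex with vertices in increasing order. Then dim K = 3 and the simplices of K are:

  0-simplices (5): A, B, D, E, F
  1-simplices (10): AB, AD, AE, AF, BD, BE, BF, DE, DF, EF
  2-simplices (10): ABD, ABE, ABF, ADE, ADF, AEF, BDE, BDF, BEF, DEF
  3-simplices (5): ABDE, ABDF, ABEF, ADEF, BDEF

Hence C_0 ≅ Z^5, C_1 ≅ Z^10, C_2 ≅ Z^10, C_3 ≅ Z^5.

The boundary map ∂_1: C_1 → C_0 sends each edge [p,q] (with p < q) to q − p. For instance
  ∂BD = D − B.
The resulting 5×10 matrix has rank 4, and its Smith normal form has invariant factors (1,1,1,1).

Boundary ∂_2: C_2 → C_1 maps a triangle to the signed sum of its edges. For instance
  ∂ABD = BD − AD + AB,
  ∂ABE = BE − AE + AB.
As a 10×10 matrix over Z this has rank 6, with invariant factors (1,1,1,1,1,1).

∂_3: C_3 → C_2 sends each 3-simplex σ to the alternating sum Σ_i (−1)^i (σ with its i-th vertex removed). For instance
  ∂ABDE = BDE − ADE + ABE − ABD,
  ∂ABEF = BEF − AEF + ABF − ABE.
The resulting 10×5 matrix has rank 4, and its Smith normal form has invariant factors (1,1,1,1).

Computing H_k = (kernel of ∂_k) / (image of ∂_{k+1}):

  H_0: rank C_0 − rank ∂_1 = 5 − 4 = 1, and the invariant factors of ∂_1 are all 1, so H_0 = Z.
  H_1: rank ker ∂_1 − rank ∂_2 = (10 − 4) − 6 = 0, and the invariant factors of ∂_2 are all 1, so H_1 = 0.
  H_2: rank ker ∂_2 − rank ∂_3 = (10 − 6) − 4 = 0, and the invariant factors of ∂_3 are all 1, so H_2 = 0.
  H_3: rank ker ∂_3 − rank ∂_4 = (5 − 4) − 0 = 1, and there is no ∂_4, so H_3 = Z.

(K is a triangulation of the 3-sphere S^3.)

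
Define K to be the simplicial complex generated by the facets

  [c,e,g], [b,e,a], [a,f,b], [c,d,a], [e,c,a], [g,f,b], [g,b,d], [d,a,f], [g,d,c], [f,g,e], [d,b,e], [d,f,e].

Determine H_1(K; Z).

Fix the vertex order a < b < c < d < e < f < g and write every simplex with vertices in increasing order. Then dim K = 2 and the simplices of K are:

  0-simplices (7): a, b, c, d, e, f, g
  1-simplices (18): ab, ac, ad, ae, af, bd, be, bf, bg, cd, ce, cg, de, df, dg, ef, eg, fg
  2-simplices (12): abe, abf, acd, ace, adf, bde, bdg, bfg, cdg, ceg, def, efg

so the chain groups are C_0 ≅ Z^7, C_1 ≅ Z^18, C_2 ≅ Z^12.

The boundary map ∂_1: C_1 → C_0 maps an edge to its endpoints' difference, ∂[p,q] = q − p. For instance
  ∂fg = g − f.
The resulting 7×18 matrix has rank 6, and its Smith normal form has invariant factors (1,1,1,1,1,1).

The boundary map ∂_2: C_2 → C_1 sends each 2-simplex [p,q,r] to [q,r] − [p,r] + [p,q]. For instance
  ∂bde = de − be + bd,
  ∂acd = cd − ad + ac.
The resulting 18×12 matrix has rank 12, and its Smith normal form has invariant factors (1,1,1,1,1,1,1,1,1,1,1,2).

Reading off H_k = ker ∂_k / im ∂_{k+1}:

  H_1: rank ker ∂_1 − rank ∂_2 = (18 − 6) − 12 = 0, and ∂_2 has invariant factor 2 > 1, so H_1 = Z/2.

H_1 ≅ Z/2.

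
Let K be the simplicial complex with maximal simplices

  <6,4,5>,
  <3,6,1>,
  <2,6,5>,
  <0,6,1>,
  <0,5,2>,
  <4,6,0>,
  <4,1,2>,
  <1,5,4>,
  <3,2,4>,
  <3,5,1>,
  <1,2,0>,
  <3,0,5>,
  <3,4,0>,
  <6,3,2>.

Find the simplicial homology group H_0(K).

We work with the vertex ordering 0 < 1 < 2 < 3 < 4 < 5 < 6. The simplices of K, each written with vertices in increasing order, are:

  0-simplices (7): [0], [1], [2], [3], [4], [5], [6]
  1-simplices (21): [0,1], [0,2], [0,3], [0,4], [0,5], [0,6], [1,2], [1,3], [1,4], [1,5], [1,6], [2,3], [2,4], [2,5], [2,6], [3,4], [3,5], [3,6], [4,5], [4,6], [5,6]
  2-simplices (14): [0,1,2], [0,1,6], [0,2,5], [0,3,4], [0,3,5], [0,4,6], [1,2,4], [1,3,5], [1,3,6], [1,4,5], [2,3,4], [2,3,6], [2,5,6], [4,5,6]

so the chain groups are C_0 ≅ Z^7, C_1 ≅ Z^21, C_2 ≅ Z^14.

Boundary ∂_1: C_1 → C_0 is given by ∂[p,q] = [q] − [p]. For instance
  ∂[2,5] = [5] − [2].
As a 7×21 matrix over Z this has rank 6, with invariant factors (1,1,1,1,1,1).

The boundary map ∂_2: C_2 → C_1 acts by ∂[p,q,r] = [q,r] − [p,r] + [p,q]. For instance
  ∂[0,1,2] = [1,2] − [0,2] + [0,1],
  ∂[0,2,5] = [2,5] − [0,5] + [0,2].
This gives a 21×14 integer matrix of rank 13; reducing to Smith normal form yields diagonal entries (1,1,1,1,1,1,1,1,1,1,1,1,1).

Computing H_k = (kernel of ∂_k) / (image of ∂_{k+1}):

  H_0: rank C_0 − rank ∂_1 = 7 − 6 = 1, and the invariant factors of ∂_1 are all 1, so H_0 = Z.

(K is a triangulation of the torus T^2.)

H_0 ≅ Z.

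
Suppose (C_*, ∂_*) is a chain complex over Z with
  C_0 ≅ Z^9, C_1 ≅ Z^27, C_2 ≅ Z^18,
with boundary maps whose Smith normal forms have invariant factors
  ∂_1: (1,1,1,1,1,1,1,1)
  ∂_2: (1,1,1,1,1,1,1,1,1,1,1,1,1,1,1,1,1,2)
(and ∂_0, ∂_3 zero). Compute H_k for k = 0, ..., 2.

H_0 = Z,  H_1 = Z ⊕ Z/2,  H_2 = 0.

H_0: b_0 = 9 − 0 − 8 = 1; torsion from ∂_1 factors > 1: none. So H_0 = Z.
H_1: b_1 = 27 − 8 − 18 = 1; torsion from ∂_2 factors > 1: [2]. So H_1 = Z ⊕ Z/2.
H_2: b_2 = 18 − 18 − 0 = 0; torsion from ∂_3 factors > 1: none. So H_2 = 0.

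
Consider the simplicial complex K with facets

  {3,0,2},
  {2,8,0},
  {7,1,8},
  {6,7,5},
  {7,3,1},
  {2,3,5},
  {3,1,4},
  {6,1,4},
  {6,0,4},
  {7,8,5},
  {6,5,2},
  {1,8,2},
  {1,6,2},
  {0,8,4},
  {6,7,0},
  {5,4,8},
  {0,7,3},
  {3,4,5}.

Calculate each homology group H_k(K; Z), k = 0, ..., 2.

H_0 = Z,  H_1 = Z^2,  H_2 = Z.

Order the vertices as 0 < 1 < 2 < 3 < 4 < 5 < 6 < 7 < 8. Listing each simplex with vertices in this order, K has dimension 2 with simplices:

  0-simplices (9): [0], [1], [2], [3], [4], [5], [6], [7], [8]
  1-simplices (27): (27 of them)
  2-simplices (18): [0,2,3], [0,2,8], [0,3,7], [0,4,6], [0,4,8], [0,6,7], [1,2,6], [1,2,8], [1,3,4], [1,3,7], [1,4,6], [1,7,8], [2,3,5], [2,5,6], [3,4,5], [4,5,8], [5,6,7], [5,7,8]

giving chain groups C_0 ≅ Z^9, C_1 ≅ Z^27, C_2 ≅ Z^18.

∂_1: C_1 → C_0 is given by ∂[p,q] = [q] − [p].
As a 9×27 matrix over Z this has rank 8, with invariant factors (1,1,1,1,1,1,1,1).

Boundary ∂_2: C_2 → C_1 maps a triangle to the signed sum of its edges. For instance
  ∂[0,2,8] = [2,8] − [0,8] + [0,2],
  ∂[5,6,7] = [6,7] − [5,7] + [5,6].
This gives a 27×18 integer matrix of rank 17; reducing to Smith normal form yields diagonal entries (1,1,1,1,1,1,1,1,1,1,1,1,1,1,1,1,1).

Computing H_k = (kernel of ∂_k) / (image of ∂_{k+1}):

  H_0: rank C_0 − rank ∂_1 = 9 − 8 = 1, and the invariant factors of ∂_1 are all 1, so H_0 ≅ Z.
  H_1: rank ker ∂_1 − rank ∂_2 = (27 − 8) − 17 = 2, and the invariant factors of ∂_2 are all 1, so H_1 ≅ Z^2.
  H_2: rank ker ∂_2 − rank ∂_3 = (18 − 17) − 0 = 1, and there is no ∂_3, so H_2 ≅ Z.

(K is a triangulation of the torus T^2.)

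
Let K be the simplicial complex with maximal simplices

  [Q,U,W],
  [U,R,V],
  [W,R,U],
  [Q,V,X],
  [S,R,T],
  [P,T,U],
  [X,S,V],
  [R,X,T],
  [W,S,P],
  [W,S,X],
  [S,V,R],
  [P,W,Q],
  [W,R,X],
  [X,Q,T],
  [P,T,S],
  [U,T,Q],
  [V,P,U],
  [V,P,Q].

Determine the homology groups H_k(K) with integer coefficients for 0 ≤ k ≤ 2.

H_0 ≅ Z,  H_1 ≅ Z × Z/2,  H_2 = 0.

We work with the vertex ordering P < Q < R < S < T < U < V < W < X. The simplices of K, each written with vertices in increasing order, are:

  0-simplices (9): P, Q, R, S, T, U, V, W, X
  1-simplices (27): PQ, PS, PT, PU, PV, PW, QT, QU, QV, QW, QX, RS, RT, RU, RV, RW, RX, ST, SV, SW, SX, TU, TX, UV, UW, VX, WX
  2-simplices (18): PQV, PQW, PST, PSW, PTU, PUV, QTU, QTX, QUW, QVX, RST, RSV, RTX, RUV, RUW, RWX, SVX, SWX

Hence C_0 ≅ Z^9, C_1 ≅ Z^27, C_2 ≅ Z^18.

∂_1: C_1 → C_0 maps an edge to its endpoints' difference, ∂[p,q] = q − p.
The resulting 9×27 matrix has rank 8, and its Smith normal form has invariant factors (1,1,1,1,1,1,1,1).

∂_2: C_2 → C_1 maps a triangle to the signed sum of its edges. For instance
  ∂RSV = SV − RV + RS,
  ∂RUV = UV − RV + RU.
This gives a 27×18 integer matrix of rank 18; reducing to Smith normal form yields diagonal entries (1,1,1,1,1,1,1,1,1,1,1,1,1,1,1,1,1,2).

Now H_k = ker ∂_k / im ∂_{k+1}, so:

  H_0: rank C_0 − rank ∂_1 = 9 − 8 = 1, and the invariant factors of ∂_1 are all 1, so H_0 = Z.
  H_1: rank ker ∂_1 − rank ∂_2 = (27 − 8) − 18 = 1, and ∂_2 has invariant factor 2 > 1, so H_1 = Z × Z/2.
  H_2: rank ker ∂_2 − rank ∂_3 = (18 − 18) − 0 = 0, and there is no ∂_3, so H_2 = 0.

As a check, the Euler characteristic is 9 − 27 + 18 = 0, which agrees with 1 − 1 + 0 = 0.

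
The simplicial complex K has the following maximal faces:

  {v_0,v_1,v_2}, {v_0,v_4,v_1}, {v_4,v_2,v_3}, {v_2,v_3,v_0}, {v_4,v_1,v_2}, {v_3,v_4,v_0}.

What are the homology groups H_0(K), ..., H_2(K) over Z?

H_0 = Z,  H_1 = 0,  H_2 = Z.

K has 5 vertices, 9 edges, 6 triangles.
rank ∂_0 = 0, rank ∂_1 = 4 ⇒ b_0 = 5 − 0 − 4 = 1; all invariant factors of ∂_1 are 1 so no torsion. So H_0 = Z.
rank ∂_1 = 4, rank ∂_2 = 5 ⇒ b_1 = 9 − 4 − 5 = 0; all invariant factors of ∂_2 are 1 so no torsion. So H_1 = 0.
rank ∂_2 = 5, rank ∂_3 = 0 ⇒ b_2 = 6 − 5 − 0 = 1. So H_2 = Z.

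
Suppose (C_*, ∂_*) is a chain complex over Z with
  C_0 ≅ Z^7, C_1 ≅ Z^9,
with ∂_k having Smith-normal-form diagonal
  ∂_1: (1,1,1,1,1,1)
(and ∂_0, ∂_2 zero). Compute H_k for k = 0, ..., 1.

H_0: b_0 = 7 − 0 − 6 = 1; torsion from ∂_1 factors > 1: none. So H_0 = Z.
H_1: b_1 = 9 − 6 − 0 = 3; torsion from ∂_2 factors > 1: none. So H_1 = Z^3.

H_0 = Z,  H_1 = Z^3.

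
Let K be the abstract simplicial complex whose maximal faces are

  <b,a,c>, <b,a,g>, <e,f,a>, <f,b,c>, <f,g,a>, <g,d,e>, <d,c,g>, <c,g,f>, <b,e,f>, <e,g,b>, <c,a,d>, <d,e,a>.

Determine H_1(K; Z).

H_1 = Z/2.

Fix the vertex order a < b < c < d < e < f < g and write every simplex with vertices in increasing order. Then dim K = 2 and the simplices of K are:

  0-simplices (7): a, b, c, d, e, f, g
  1-simplices (18): ab, ac, ad, ae, af, ag, bc, be, bf, bg, cd, cf, cg, de, dg, ef, eg, fg
  2-simplices (12): abc, abg, acd, ade, aef, afg, bcf, bef, beg, cdg, cfg, deg

so the chain groups are C_0 ≅ Z^7, C_1 ≅ Z^18, C_2 ≅ Z^12.

The boundary map ∂_1: C_1 → C_0 maps an edge to its endpoints' difference, ∂[p,q] = q − p. For instance
  ∂ab = b − a.
This gives a 7×18 integer matrix of rank 6; reducing to Smith normal form yields diagonal entries (1,1,1,1,1,1).

The boundary map ∂_2: C_2 → C_1 sends each 2-simplex [p,q,r] to [q,r] − [p,r] + [p,q]. For instance
  ∂deg = eg − dg + de,
  ∂beg = eg − bg + be.
The resulting 18×12 matrix has rank 12, and its Smith normal form has invariant factors (1,1,1,1,1,1,1,1,1,1,1,2).

Computing H_k = (kernel of ∂_k) / (image of ∂_{k+1}):

  H_1: rank ker ∂_1 − rank ∂_2 = (18 − 6) − 12 = 0, and ∂_2 has invariant factor 2 > 1, so H_1 = Z/2.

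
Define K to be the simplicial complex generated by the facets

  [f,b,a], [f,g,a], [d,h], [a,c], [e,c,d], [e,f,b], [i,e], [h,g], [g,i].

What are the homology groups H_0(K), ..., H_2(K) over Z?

We work with the vertex ordering a < b < c < d < e < f < g < h < i. The simplices of K, each written with vertices in increasing order, are:

  0-simplices (9): a, b, c, d, e, f, g, h, i
  1-simplices (15): ab, ac, af, ag, be, bf, cd, ce, de, dh, ef, ei, fg, gh, gi
  2-simplices (4): abf, afg, bef, cde

so the chain groups are C_0 ≅ Z^9, C_1 ≅ Z^15, C_2 ≅ Z^4.

Boundary ∂_1: C_1 → C_0 maps an edge to its endpoints' difference, ∂[p,q] = q − p.
The 9×15 boundary matrix has rank 8 and Smith normal form diag(1,1,1,1,1,1,1,1).

Boundary ∂_2: C_2 → C_1 maps a triangle to the signed sum of its edges. For instance
  ∂abf = bf − af + ab,
  ∂cde = de − ce + cd.
The resulting 15×4 matrix has rank 4, and its Smith normal form has invariant factors (1,1,1,1).

From H_k ≅ ker(∂_k) / im(∂_{k+1}) we obtain:

  H_0: rank C_0 − rank ∂_1 = 9 − 8 = 1, and the invariant factors of ∂_1 are all 1, so H_0 ≅ Z.
  H_1: rank ker ∂_1 − rank ∂_2 = (15 − 8) − 4 = 3, and the invariant factors of ∂_2 are all 1, so H_1 ≅ Z^3.
  H_2: rank ker ∂_2 − rank ∂_3 = (4 − 4) − 0 = 0, and there is no ∂_3, so H_2 ≅ 0.

As a check, the Euler characteristic is 9 − 15 + 4 = -2, which agrees with 1 − 3 + 0 = -2.

H_0 = Z,  H_1 = Z^3,  H_2 = 0.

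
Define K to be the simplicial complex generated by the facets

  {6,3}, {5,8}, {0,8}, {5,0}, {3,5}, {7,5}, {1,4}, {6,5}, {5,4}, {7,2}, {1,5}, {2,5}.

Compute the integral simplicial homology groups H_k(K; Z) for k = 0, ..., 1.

H_0 ≅ Z,  H_1 ≅ Z^4.

We work with the vertex ordering 0 < 1 < 2 < 3 < 4 < 5 < 6 < 7 < 8. The simplices of K, each written with vertices in increasing order, are:

  0-simplices (9): [0], [1], [2], [3], [4], [5], [6], [7], [8]
  1-simplices (12): [0,5], [0,8], [1,4], [1,5], [2,5], [2,7], [3,5], [3,6], [4,5], [5,6], [5,7], [5,8]

giving chain groups C_0 ≅ Z^9, C_1 ≅ Z^12.

∂_1: C_1 → C_0 is given by ∂[p,q] = [q] − [p]. For instance
  ∂[3,5] = [5] − [3].
The 9×12 boundary matrix has rank 8 and Smith normal form diag(1,1,1,1,1,1,1,1).

Now H_k = ker ∂_k / im ∂_{k+1}, so:

  H_0: rank C_0 − rank ∂_1 = 9 − 8 = 1, and the invariant factors of ∂_1 are all 1, so H_0 = Z.
  H_1: rank ker ∂_1 − rank ∂_2 = (12 − 8) − 0 = 4, and there is no ∂_2, so H_1 = Z^4.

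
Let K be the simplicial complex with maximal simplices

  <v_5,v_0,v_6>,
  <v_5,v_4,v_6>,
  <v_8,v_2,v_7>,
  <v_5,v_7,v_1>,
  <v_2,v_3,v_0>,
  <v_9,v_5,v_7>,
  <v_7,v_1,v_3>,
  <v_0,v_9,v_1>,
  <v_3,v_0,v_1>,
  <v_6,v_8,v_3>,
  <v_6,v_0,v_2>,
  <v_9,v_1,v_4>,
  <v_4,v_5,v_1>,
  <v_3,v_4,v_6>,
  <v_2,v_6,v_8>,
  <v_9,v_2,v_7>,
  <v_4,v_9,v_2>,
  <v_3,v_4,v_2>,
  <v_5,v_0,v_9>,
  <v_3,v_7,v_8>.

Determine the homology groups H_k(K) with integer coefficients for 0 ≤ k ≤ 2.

H_0 = Z,  H_1 = Z ⊕ Z/2,  H_2 = 0.

Fix the vertex order v_0 < v_1 < v_2 < v_3 < v_4 < v_5 < v_6 < v_7 < v_8 < v_9 and write every simplex with vertices in increasing order. Then dim K = 2 and the simplices of K are:

  0-simplices (10): [v_0], [v_1], [v_2], [v_3], [v_4], [v_5], [v_6], [v_7], [v_8], [v_9]
  1-simplices (30): (30 of them)
  2-simplices (20): (20 of them)

so the chain groups are C_0 ≅ Z^10, C_1 ≅ Z^30, C_2 ≅ Z^20.

Boundary ∂_1: C_1 → C_0 maps an edge to its endpoints' difference, ∂[p,q] = q − p.
This gives a 10×30 integer matrix of rank 9; reducing to Smith normal form yields diagonal entries (1,1,1,1,1,1,1,1,1).

∂_2: C_2 → C_1 acts by ∂[p,q,r] = [q,r] − [p,r] + [p,q]. For instance
  ∂[v_1,v_3,v_7] = [v_3,v_7] − [v_1,v_7] + [v_1,v_3],
  ∂[v_0,v_5,v_6] = [v_5,v_6] − [v_0,v_6] + [v_0,v_5].
As a 30×20 matrix over Z this has rank 20, with invariant factors (1,1,1,1,1,1,1,1,1,1,1,1,1,1,1,1,1,1,1,2).

Now H_k = ker ∂_k / im ∂_{k+1}, so:

  H_0: rank C_0 − rank ∂_1 = 10 − 9 = 1, and the invariant factors of ∂_1 are all 1, so H_0 ≅ Z.
  H_1: rank ker ∂_1 − rank ∂_2 = (30 − 9) − 20 = 1, and ∂_2 has invariant factor 2 > 1, so H_1 ≅ Z ⊕ Z/2.
  H_2: rank ker ∂_2 − rank ∂_3 = (20 − 20) − 0 = 0, and there is no ∂_3, so H_2 ≅ 0.

(K is a triangulation of the Klein bottle.)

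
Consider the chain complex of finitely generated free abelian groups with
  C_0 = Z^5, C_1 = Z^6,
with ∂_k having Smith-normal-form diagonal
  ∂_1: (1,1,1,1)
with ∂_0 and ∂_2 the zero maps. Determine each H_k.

H_0: b_0 = 5 − 0 − 4 = 1; torsion from ∂_1 factors > 1: none. So H_0 ≅ Z.
H_1: b_1 = 6 − 4 − 0 = 2; torsion from ∂_2 factors > 1: none. So H_1 ≅ Z^2.

H_0 ≅ Z,  H_1 ≅ Z^2.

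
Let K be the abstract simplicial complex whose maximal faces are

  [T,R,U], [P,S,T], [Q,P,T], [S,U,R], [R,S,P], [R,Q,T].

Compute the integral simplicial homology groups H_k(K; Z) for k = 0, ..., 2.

H_0 ≅ Z,  H_1 ≅ Z,  H_2 = 0.

Fix the vertex order P < Q < R < S < T < U and write every simplex with vertices in increasing order. Then dim K = 2 and the simplices of K are:

  0-simplices (6): P, Q, R, S, T, U
  1-simplices (12): PQ, PR, PS, PT, QR, QT, RS, RT, RU, ST, SU, TU
  2-simplices (6): PQT, PRS, PST, QRT, RSU, RTU

giving chain groups C_0 ≅ Z^6, C_1 ≅ Z^12, C_2 ≅ Z^6.

∂_1: C_1 → C_0 is given by ∂[p,q] = [q] − [p].
This gives a 6×12 integer matrix of rank 5; reducing to Smith normal form yields diagonal entries (1,1,1,1,1).

Boundary ∂_2: C_2 → C_1 acts by ∂[p,q,r] = [q,r] − [p,r] + [p,q]. For instance
  ∂QRT = RT − QT + QR,
  ∂RSU = SU − RU + RS.
As a 12×6 matrix over Z this has rank 6, with invariant factors (1,1,1,1,1,1).

Computing H_k = (kernel of ∂_k) / (image of ∂_{k+1}):

  H_0: rank C_0 − rank ∂_1 = 6 − 5 = 1, and the invariant factors of ∂_1 are all 1, so H_0 = Z.
  H_1: rank ker ∂_1 − rank ∂_2 = (12 − 5) − 6 = 1, and the invariant factors of ∂_2 are all 1, so H_1 = Z.
  H_2: rank ker ∂_2 − rank ∂_3 = (6 − 6) − 0 = 0, and there is no ∂_3, so H_2 = 0.

(K is a triangulation of the cylinder S^1 x I.)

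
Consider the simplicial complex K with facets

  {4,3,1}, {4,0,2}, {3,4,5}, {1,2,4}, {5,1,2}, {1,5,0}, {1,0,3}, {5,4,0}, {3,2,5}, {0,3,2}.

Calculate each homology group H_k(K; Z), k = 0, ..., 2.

Fix the vertex order 0 < 1 < 2 < 3 < 4 < 5 and write every simplex with vertices in increasing order. Then dim K = 2 and the simplices of K are:

  0-simplices (6): [0], [1], [2], [3], [4], [5]
  1-simplices (15): [0,1], [0,2], [0,3], [0,4], [0,5], [1,2], [1,3], [1,4], [1,5], [2,3], [2,4], [2,5], [3,4], [3,5], [4,5]
  2-simplices (10): [0,1,3], [0,1,5], [0,2,3], [0,2,4], [0,4,5], [1,2,4], [1,2,5], [1,3,4], [2,3,5], [3,4,5]

giving chain groups C_0 ≅ Z^6, C_1 ≅ Z^15, C_2 ≅ Z^10.

∂_1: C_1 → C_0 sends each edge [p,q] (with p < q) to q − p. For instance
  ∂[3,5] = [5] − [3].
As a 6×15 matrix over Z this has rank 5, with invariant factors (1,1,1,1,1).

Boundary ∂_2: C_2 → C_1 acts by ∂[p,q,r] = [q,r] − [p,r] + [p,q]. For instance
  ∂[1,2,4] = [2,4] − [1,4] + [1,2],
  ∂[3,4,5] = [4,5] − [3,5] + [3,4].
The 15×10 boundary matrix has rank 10 and Smith normal form diag(1,1,1,1,1,1,1,1,1,2).

Computing H_k = (kernel of ∂_k) / (image of ∂_{k+1}):

  H_0: rank C_0 − rank ∂_1 = 6 − 5 = 1, and the invariant factors of ∂_1 are all 1, so H_0 = Z.
  H_1: rank ker ∂_1 − rank ∂_2 = (15 − 5) − 10 = 0, and ∂_2 has invariant factor 2 > 1, so H_1 = Z/2.
  H_2: rank ker ∂_2 − rank ∂_3 = (10 − 10) − 0 = 0, and there is no ∂_3, so H_2 = 0.

As a check, the Euler characteristic is 6 − 15 + 10 = 1, which agrees with 1 − 0 + 0 = 1.

H_0 ≅ Z,  H_1 ≅ Z/2,  H_2 = 0.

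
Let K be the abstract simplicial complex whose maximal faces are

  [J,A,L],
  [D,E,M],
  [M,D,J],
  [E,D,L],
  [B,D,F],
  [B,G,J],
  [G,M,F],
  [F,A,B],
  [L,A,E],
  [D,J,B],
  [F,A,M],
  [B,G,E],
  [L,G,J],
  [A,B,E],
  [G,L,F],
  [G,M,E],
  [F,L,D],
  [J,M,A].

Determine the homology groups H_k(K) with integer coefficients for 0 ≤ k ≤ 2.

H_0 ≅ Z,  H_1 ≅ Z^2,  H_2 ≅ Z.

Fix the vertex order A < B < D < E < F < G < J < L < M and write every simplex with vertices in increasing order. Then dim K = 2 and the simplices of K are:

  0-simplices (9): A, B, D, E, F, G, J, L, M
  1-simplices (27): AB, AE, AF, AJ, AL, AM, BD, BE, BF, BG, BJ, DE, DF, DJ, DL, DM, EG, EL, EM, FG, FL, FM, GJ, GL, GM, JL, JM
  2-simplices (18): ABE, ABF, AEL, AFM, AJL, AJM, BDF, BDJ, BEG, BGJ, DEL, DEM, DFL, DJM, EGM, FGL, FGM, GJL

Hence C_0 ≅ Z^9, C_1 ≅ Z^27, C_2 ≅ Z^18.

The boundary map ∂_1: C_1 → C_0 is given by ∂[p,q] = [q] − [p]. For instance
  ∂BF = F − B.
As a 9×27 matrix over Z this has rank 8, with invariant factors (1,1,1,1,1,1,1,1).

Boundary ∂_2: C_2 → C_1 sends each 2-simplex [p,q,r] to [q,r] − [p,r] + [p,q]. For instance
  ∂AFM = FM − AM + AF,
  ∂EGM = GM − EM + EG.
As a 27×18 matrix over Z this has rank 17, with invariant factors (1,1,1,1,1,1,1,1,1,1,1,1,1,1,1,1,1).

From H_k ≅ ker(∂_k) / im(∂_{k+1}) we obtain:

  H_0: rank C_0 − rank ∂_1 = 9 − 8 = 1, and the invariant factors of ∂_1 are all 1, so H_0 ≅ Z.
  H_1: rank ker ∂_1 − rank ∂_2 = (27 − 8) − 17 = 2, and the invariant factors of ∂_2 are all 1, so H_1 ≅ Z^2.
  H_2: rank ker ∂_2 − rank ∂_3 = (18 − 17) − 0 = 1, and there is no ∂_3, so H_2 ≅ Z.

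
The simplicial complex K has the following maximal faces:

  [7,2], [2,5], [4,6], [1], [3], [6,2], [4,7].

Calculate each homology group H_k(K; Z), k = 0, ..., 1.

H_0 = Z^3,  H_1 = Z.

K has 7 vertices, 5 edges.
rank ∂_0 = 0, rank ∂_1 = 4 ⇒ b_0 = 7 − 0 − 4 = 3; all invariant factors of ∂_1 are 1 so no torsion. So H_0 ≅ Z^3.
rank ∂_1 = 4, rank ∂_2 = 0 ⇒ b_1 = 5 − 4 − 0 = 1. So H_1 ≅ Z.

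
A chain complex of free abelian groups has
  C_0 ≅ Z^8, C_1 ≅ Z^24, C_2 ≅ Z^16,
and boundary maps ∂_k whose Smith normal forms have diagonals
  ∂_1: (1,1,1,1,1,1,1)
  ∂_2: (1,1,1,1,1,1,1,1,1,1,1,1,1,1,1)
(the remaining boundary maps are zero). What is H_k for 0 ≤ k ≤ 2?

H_0 = Z,  H_1 = Z^2,  H_2 = Z.

H_0: b_0 = 8 − 0 − 7 = 1; torsion from ∂_1 factors > 1: none. So H_0 = Z.
H_1: b_1 = 24 − 7 − 15 = 2; torsion from ∂_2 factors > 1: none. So H_1 = Z^2.
H_2: b_2 = 16 − 15 − 0 = 1; torsion from ∂_3 factors > 1: none. So H_2 = Z.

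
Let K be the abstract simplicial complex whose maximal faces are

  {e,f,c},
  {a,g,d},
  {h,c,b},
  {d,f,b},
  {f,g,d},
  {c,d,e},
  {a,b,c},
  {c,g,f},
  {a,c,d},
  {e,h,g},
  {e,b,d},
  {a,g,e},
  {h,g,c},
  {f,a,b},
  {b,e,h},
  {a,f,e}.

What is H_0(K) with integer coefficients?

Order the vertices as a < b < c < d < e < f < g < h. Listing each simplex with vertices in this order, K has dimension 2 with simplices:

  0-simplices (8): a, b, c, d, e, f, g, h
  1-simplices (24): ab, ac, ad, ae, af, ag, bc, bd, be, bf, bh, cd, ce, cf, cg, ch, de, df, dg, ef, eg, eh, fg, gh
  2-simplices (16): abc, abf, acd, adg, aef, aeg, bch, bde, bdf, beh, cde, cef, cfg, cgh, dfg, egh

giving chain groups C_0 ≅ Z^8, C_1 ≅ Z^24, C_2 ≅ Z^16.

The boundary map ∂_1: C_1 → C_0 sends each edge [p,q] (with p < q) to q − p. For instance
  ∂be = e − b.
The resulting 8×24 matrix has rank 7, and its Smith normal form has invariant factors (1,1,1,1,1,1,1).

The boundary map ∂_2: C_2 → C_1 acts by ∂[p,q,r] = [q,r] − [p,r] + [p,q]. For instance
  ∂abf = bf − af + ab,
  ∂egh = gh − eh + eg.
The resulting 24×16 matrix has rank 15, and its Smith normal form has invariant factors (1,1,1,1,1,1,1,1,1,1,1,1,1,1,1).

Now H_k = ker ∂_k / im ∂_{k+1}, so:

  H_0: rank C_0 − rank ∂_1 = 8 − 7 = 1, and the invariant factors of ∂_1 are all 1, so H_0 = Z.

H_0 = Z.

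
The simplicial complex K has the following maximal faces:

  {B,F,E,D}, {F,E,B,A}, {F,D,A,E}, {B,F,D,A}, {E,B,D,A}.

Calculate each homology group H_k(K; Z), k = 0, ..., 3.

Fix the vertex order A < B < D < E < F and write every simplex with vertices in increasing order. Then dim K = 3 and the simplices of K are:

  0-simplices (5): A, B, D, E, F
  1-simplices (10): AB, AD, AE, AF, BD, BE, BF, DE, DF, EF
  2-simplices (10): ABD, ABE, ABF, ADE, ADF, AEF, BDE, BDF, BEF, DEF
  3-simplices (5): ABDE, ABDF, ABEF, ADEF, BDEF

so the chain groups are C_0 ≅ Z^5, C_1 ≅ Z^10, C_2 ≅ Z^10, C_3 ≅ Z^5.

Boundary ∂_1: C_1 → C_0 sends each edge [p,q] (with p < q) to q − p.
The resulting 5×10 matrix has rank 4, and its Smith normal form has invariant factors (1,1,1,1).

∂_2: C_2 → C_1 acts by ∂[p,q,r] = [q,r] − [p,r] + [p,q]. For instance
  ∂DEF = EF − DF + DE,
  ∂BEF = EF − BF + BE.
This gives a 10×10 integer matrix of rank 6; reducing to Smith normal form yields diagonal entries (1,1,1,1,1,1).

The boundary map ∂_3: C_3 → C_2 sends each 3-simplex σ to the alternating sum Σ_i (−1)^i (σ with its i-th vertex removed). For instance
  ∂ADEF = DEF − AEF + ADF − ADE,
  ∂BDEF = DEF − BEF + BDF − BDE.
The resulting 10×5 matrix has rank 4, and its Smith normal form has invariant factors (1,1,1,1).

Now H_k = ker ∂_k / im ∂_{k+1}, so:

  H_0: rank C_0 − rank ∂_1 = 5 − 4 = 1, and the invariant factors of ∂_1 are all 1, so H_0 = Z.
  H_1: rank ker ∂_1 − rank ∂_2 = (10 − 4) − 6 = 0, and the invariant factors of ∂_2 are all 1, so H_1 = 0.
  H_2: rank ker ∂_2 − rank ∂_3 = (10 − 6) − 4 = 0, and the invariant factors of ∂_3 are all 1, so H_2 = 0.
  H_3: rank ker ∂_3 − rank ∂_4 = (5 − 4) − 0 = 1, and there is no ∂_4, so H_3 = Z.

H_0 = Z,  H_1 = 0,  H_2 = 0,  H_3 = Z.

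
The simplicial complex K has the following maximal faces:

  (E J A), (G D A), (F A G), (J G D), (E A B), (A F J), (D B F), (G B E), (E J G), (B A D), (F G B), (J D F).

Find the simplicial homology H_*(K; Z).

H_0 = Z,  H_1 = Z/2Z,  H_2 = 0.

We work with the vertex ordering A < B < D < E < F < G < J. The simplices of K, each written with vertices in increasing order, are:

  0-simplices (7): A, B, D, E, F, G, J
  1-simplices (18): AB, AD, AE, AF, AG, AJ, BD, BE, BF, BG, DF, DG, DJ, EG, EJ, FG, FJ, GJ
  2-simplices (12): ABD, ABE, ADG, AEJ, AFG, AFJ, BDF, BEG, BFG, DFJ, DGJ, EGJ

Hence C_0 ≅ Z^7, C_1 ≅ Z^18, C_2 ≅ Z^12.

∂_1: C_1 → C_0 sends each edge [p,q] (with p < q) to q − p. For instance
  ∂AD = D − A.
This gives a 7×18 integer matrix of rank 6; reducing to Smith normal form yields diagonal entries (1,1,1,1,1,1).

The boundary map ∂_2: C_2 → C_1 acts by ∂[p,q,r] = [q,r] − [p,r] + [p,q]. For instance
  ∂AEJ = EJ − AJ + AE,
  ∂DFJ = FJ − DJ + DF.
The resulting 18×12 matrix has rank 12, and its Smith normal form has invariant factors (1,1,1,1,1,1,1,1,1,1,1,2).

Computing H_k = (kernel of ∂_k) / (image of ∂_{k+1}):

  H_0: rank C_0 − rank ∂_1 = 7 − 6 = 1, and the invariant factors of ∂_1 are all 1, so H_0 = Z.
  H_1: rank ker ∂_1 − rank ∂_2 = (18 − 6) − 12 = 0, and ∂_2 has invariant factor 2 > 1, so H_1 = Z/2Z.
  H_2: rank ker ∂_2 − rank ∂_3 = (12 − 12) − 0 = 0, and there is no ∂_3, so H_2 = 0.

(K is a triangulation of the real projective plane RP^2.)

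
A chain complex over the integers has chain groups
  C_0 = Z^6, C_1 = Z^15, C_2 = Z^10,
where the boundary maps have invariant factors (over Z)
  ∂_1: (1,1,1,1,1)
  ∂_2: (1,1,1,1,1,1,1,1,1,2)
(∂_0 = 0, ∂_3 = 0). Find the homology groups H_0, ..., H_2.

H_0: b_0 = 6 − 0 − 5 = 1; torsion from ∂_1 factors > 1: none. So H_0 ≅ Z.
H_1: b_1 = 15 − 5 − 10 = 0; torsion from ∂_2 factors > 1: [2]. So H_1 ≅ Z/2.
H_2: b_2 = 10 − 10 − 0 = 0; torsion from ∂_3 factors > 1: none. So H_2 ≅ 0.

H_0 ≅ Z,  H_1 ≅ Z/2,  H_2 = 0.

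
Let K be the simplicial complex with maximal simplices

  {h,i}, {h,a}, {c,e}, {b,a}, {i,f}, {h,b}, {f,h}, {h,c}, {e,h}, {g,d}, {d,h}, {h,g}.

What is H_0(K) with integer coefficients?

H_0 = Z.

Take the total order a < b < c < d < e < f < g < h < i on the vertex set. Then K (dimension 1) consists of the simplices:

  0-simplices (9): a, b, c, d, e, f, g, h, i
  1-simplices (12): ab, ah, bh, ce, ch, dg, dh, eh, fh, fi, gh, hi

giving chain groups C_0 ≅ Z^9, C_1 ≅ Z^12.

∂_1: C_1 → C_0 is given by ∂[p,q] = [q] − [p]. For instance
  ∂gh = h − g.
This gives a 9×12 integer matrix of rank 8; reducing to Smith normal form yields diagonal entries (1,1,1,1,1,1,1,1).

Now H_k = ker ∂_k / im ∂_{k+1}, so:

  H_0: rank C_0 − rank ∂_1 = 9 − 8 = 1, and the invariant factors of ∂_1 are all 1, so H_0 = Z.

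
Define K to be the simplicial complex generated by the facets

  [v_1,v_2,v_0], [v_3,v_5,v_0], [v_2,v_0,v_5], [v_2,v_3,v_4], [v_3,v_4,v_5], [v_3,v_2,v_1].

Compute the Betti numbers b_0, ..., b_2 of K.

b_0 = 1, b_1 = 1, b_2 = 0.

Order the vertices as v_0 < v_1 < v_2 < v_3 < v_4 < v_5. Listing each simplex with vertices in this order, K has dimension 2 with simplices:

  0-simplices (6): [v_0], [v_1], [v_2], [v_3], [v_4], [v_5]
  1-simplices (12): [v_0,v_1], [v_0,v_2], [v_0,v_3], [v_0,v_5], [v_1,v_2], [v_1,v_3], [v_2,v_3], [v_2,v_4], [v_2,v_5], [v_3,v_4], [v_3,v_5], [v_4,v_5]
  2-simplices (6): [v_0,v_1,v_2], [v_0,v_2,v_5], [v_0,v_3,v_5], [v_1,v_2,v_3], [v_2,v_3,v_4], [v_3,v_4,v_5]

Hence C_0 ≅ Z^6, C_1 ≅ Z^12, C_2 ≅ Z^6.

∂_1: C_1 → C_0 is given by ∂[p,q] = [q] − [p].
This gives a 6×12 integer matrix of rank 5; reducing to Smith normal form yields diagonal entries (1,1,1,1,1).

The boundary map ∂_2: C_2 → C_1 sends each 2-simplex [p,q,r] to [q,r] − [p,r] + [p,q]. For instance
  ∂[v_0,v_1,v_2] = [v_1,v_2] − [v_0,v_2] + [v_0,v_1],
  ∂[v_0,v_2,v_5] = [v_2,v_5] − [v_0,v_5] + [v_0,v_2].
The 12×6 boundary matrix has rank 6 and Smith normal form diag(1,1,1,1,1,1).

Reading off H_k = ker ∂_k / im ∂_{k+1}:

  H_0: rank C_0 − rank ∂_1 = 6 − 5 = 1, and the invariant factors of ∂_1 are all 1, so H_0 = Z.
  H_1: rank ker ∂_1 − rank ∂_2 = (12 − 5) − 6 = 1, and the invariant factors of ∂_2 are all 1, so H_1 = Z.
  H_2: rank ker ∂_2 − rank ∂_3 = (6 − 6) − 0 = 0, and there is no ∂_3, so H_2 = 0.

As a check, the Euler characteristic is 6 − 12 + 6 = 0, which agrees with 1 − 1 + 0 = 0.

Hence the Betti numbers are b_0 = 1, b_1 = 1, b_2 = 0.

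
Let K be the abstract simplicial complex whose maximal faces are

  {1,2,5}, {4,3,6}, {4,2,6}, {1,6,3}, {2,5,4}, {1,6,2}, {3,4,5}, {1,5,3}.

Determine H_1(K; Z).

Fix the vertex order 1 < 2 < 3 < 4 < 5 < 6 and write every simplex with vertices in increasing order. Then dim K = 2 and the simplices of K are:

  0-simplices (6): [1], [2], [3], [4], [5], [6]
  1-simplices (12): [1,2], [1,3], [1,5], [1,6], [2,4], [2,5], [2,6], [3,4], [3,5], [3,6], [4,5], [4,6]
  2-simplices (8): [1,2,5], [1,2,6], [1,3,5], [1,3,6], [2,4,5], [2,4,6], [3,4,5], [3,4,6]

so the chain groups are C_0 ≅ Z^6, C_1 ≅ Z^12, C_2 ≅ Z^8.

The boundary map ∂_1: C_1 → C_0 is given by ∂[p,q] = [q] − [p]. For instance
  ∂[3,5] = [5] − [3].
This gives a 6×12 integer matrix of rank 5; reducing to Smith normal form yields diagonal entries (1,1,1,1,1).

Boundary ∂_2: C_2 → C_1 acts by ∂[p,q,r] = [q,r] − [p,r] + [p,q]. For instance
  ∂[1,2,5] = [2,5] − [1,5] + [1,2],
  ∂[3,4,6] = [4,6] − [3,6] + [3,4].
The 12×8 boundary matrix has rank 7 and Smith normal form diag(1,1,1,1,1,1,1).

Computing H_k = (kernel of ∂_k) / (image of ∂_{k+1}):

  H_1: rank ker ∂_1 − rank ∂_2 = (12 − 5) − 7 = 0, and the invariant factors of ∂_2 are all 1, so H_1 = 0.

H_1 ≅ 0.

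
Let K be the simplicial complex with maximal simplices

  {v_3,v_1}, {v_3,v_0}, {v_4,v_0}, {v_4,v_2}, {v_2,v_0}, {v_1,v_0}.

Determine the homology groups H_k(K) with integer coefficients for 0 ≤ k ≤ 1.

Take the total order v_0 < v_1 < v_2 < v_3 < v_4 on the vertex set. Then K (dimension 1) consists of the simplices:

  0-simplices (5): [v_0], [v_1], [v_2], [v_3], [v_4]
  1-simplices (6): [v_0,v_1], [v_0,v_2], [v_0,v_3], [v_0,v_4], [v_1,v_3], [v_2,v_4]

so the chain groups are C_0 ≅ Z^5, C_1 ≅ Z^6.

The boundary map ∂_1: C_1 → C_0 sends each edge [p,q] (with p < q) to q − p. For instance
  ∂[v_0,v_4] = [v_4] − [v_0].
This gives a 5×6 integer matrix of rank 4; reducing to Smith normal form yields diagonal entries (1,1,1,1).

From H_k ≅ ker(∂_k) / im(∂_{k+1}) we obtain:

  H_0: rank C_0 − rank ∂_1 = 5 − 4 = 1, and the invariant factors of ∂_1 are all 1, so H_0 = Z.
  H_1: rank ker ∂_1 − rank ∂_2 = (6 − 4) − 0 = 2, and there is no ∂_2, so H_1 = Z^2.

H_0 = Z,  H_1 = Z^2.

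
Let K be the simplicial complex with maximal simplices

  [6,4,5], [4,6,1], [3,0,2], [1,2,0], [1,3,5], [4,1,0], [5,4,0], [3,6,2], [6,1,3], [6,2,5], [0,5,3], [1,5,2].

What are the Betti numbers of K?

b_0 = 1, b_1 = 0, b_2 = 0.

K has 7 vertices, 18 edges, 12 triangles.
rank ∂_0 = 0, rank ∂_1 = 6 ⇒ b_0 = 7 − 0 − 6 = 1; all invariant factors of ∂_1 are 1 so no torsion. So H_0 = Z.
rank ∂_1 = 6, rank ∂_2 = 12 ⇒ b_1 = 18 − 6 − 12 = 0; ∂_2 has invariant factor(s) [2] giving torsion. So H_1 = Z/2Z.
rank ∂_2 = 12, rank ∂_3 = 0 ⇒ b_2 = 12 − 12 − 0 = 0. So H_2 = 0.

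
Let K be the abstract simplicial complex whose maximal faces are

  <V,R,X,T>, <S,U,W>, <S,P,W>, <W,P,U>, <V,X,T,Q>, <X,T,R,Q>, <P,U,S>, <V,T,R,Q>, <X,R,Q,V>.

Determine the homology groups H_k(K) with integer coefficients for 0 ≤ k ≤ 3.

Order the vertices as P < Q < R < S < T < U < V < W < X. Listing each simplex with vertices in this order, K has dimension 3 with simplices:

  0-simplices (9): P, Q, R, S, T, U, V, W, X
  1-simplices (16): PS, PU, PW, QR, QT, QV, QX, RT, RV, RX, SU, SW, TV, TX, UW, VX
  2-simplices (14): PSU, PSW, PUW, QRT, QRV, QRX, QTV, QTX, QVX, RTV, RTX, RVX, SUW, TVX
  3-simplices (5): QRTV, QRTX, QRVX, QTVX, RTVX

giving chain groups C_0 ≅ Z^9, C_1 ≅ Z^16, C_2 ≅ Z^14, C_3 ≅ Z^5.

∂_1: C_1 → C_0 maps an edge to its endpoints' difference, ∂[p,q] = q − p.
The resulting 9×16 matrix has rank 7, and its Smith normal form has invariant factors (1,1,1,1,1,1,1).

The boundary map ∂_2: C_2 → C_1 acts by ∂[p,q,r] = [q,r] − [p,r] + [p,q]. For instance
  ∂PSU = SU − PU + PS,
  ∂RVX = VX − RX + RV.
This gives a 16×14 integer matrix of rank 9; reducing to Smith normal form yields diagonal entries (1,1,1,1,1,1,1,1,1).

Boundary ∂_3: C_3 → C_2 sends each 3-simplex σ to the alternating sum Σ_i (−1)^i (σ with its i-th vertex removed). For instance
  ∂QTVX = TVX − QVX + QTX − QTV,
  ∂RTVX = TVX − RVX + RTX − RTV.
This gives a 14×5 integer matrix of rank 4; reducing to Smith normal form yields diagonal entries (1,1,1,1).

Computing H_k = (kernel of ∂_k) / (image of ∂_{k+1}):

  H_0: rank C_0 − rank ∂_1 = 9 − 7 = 2, and the invariant factors of ∂_1 are all 1, so H_0 ≅ Z^2.
  H_1: rank ker ∂_1 − rank ∂_2 = (16 − 7) − 9 = 0, and the invariant factors of ∂_2 are all 1, so H_1 ≅ 0.
  H_2: rank ker ∂_2 − rank ∂_3 = (14 − 9) − 4 = 1, and the invariant factors of ∂_3 are all 1, so H_2 ≅ Z.
  H_3: rank ker ∂_3 − rank ∂_4 = (5 − 4) − 0 = 1, and there is no ∂_4, so H_3 ≅ Z.

H_0 = Z^2,  H_1 = 0,  H_2 = Z,  H_3 = Z.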